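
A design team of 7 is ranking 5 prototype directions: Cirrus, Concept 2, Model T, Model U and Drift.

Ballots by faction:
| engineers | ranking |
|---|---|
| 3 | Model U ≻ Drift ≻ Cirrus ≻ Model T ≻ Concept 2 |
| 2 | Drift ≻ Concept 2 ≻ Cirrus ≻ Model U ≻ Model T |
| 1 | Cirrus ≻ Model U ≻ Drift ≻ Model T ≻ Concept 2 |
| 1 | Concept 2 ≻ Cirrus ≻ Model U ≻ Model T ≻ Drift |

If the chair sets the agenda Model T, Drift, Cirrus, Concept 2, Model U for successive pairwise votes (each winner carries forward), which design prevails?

Round 1: Model T vs Drift — 1–6, Drift advances.
Round 2: Drift vs Cirrus — 5–2, Drift advances.
Round 3: Drift vs Concept 2 — 6–1, Drift advances.
Round 4: Drift vs Model U — 2–5, Model U advances.
Model U survives the agenda.

Model U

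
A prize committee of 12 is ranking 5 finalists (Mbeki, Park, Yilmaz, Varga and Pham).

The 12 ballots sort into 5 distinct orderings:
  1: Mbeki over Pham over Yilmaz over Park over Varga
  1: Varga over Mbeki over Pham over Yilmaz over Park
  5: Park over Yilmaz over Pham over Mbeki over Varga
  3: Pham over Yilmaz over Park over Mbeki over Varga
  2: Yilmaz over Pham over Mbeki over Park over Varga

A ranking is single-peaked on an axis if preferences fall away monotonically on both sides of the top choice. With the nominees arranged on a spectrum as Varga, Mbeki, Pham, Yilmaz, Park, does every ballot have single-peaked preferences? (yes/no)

Axis positions: Varga=1, Mbeki=2, Pham=3, Yilmaz=4, Park=5.
Type 1 (peak Mbeki at position 2): ranking walks positions 2-3-4-5-1, expanding outward from the peak — single-peaked.
Type 2 (peak Varga at position 1): ranking walks positions 1-2-3-4-5, expanding outward from the peak — single-peaked.
Type 3 (peak Park at position 5): ranking walks positions 5-4-3-2-1, expanding outward from the peak — single-peaked.
Type 4 (peak Pham at position 3): ranking walks positions 3-4-5-2-1, expanding outward from the peak — single-peaked.
Type 5 (peak Yilmaz at position 4): ranking walks positions 4-3-2-5-1, expanding outward from the peak — single-peaked.
Every ranking is single-peaked on this axis.

yes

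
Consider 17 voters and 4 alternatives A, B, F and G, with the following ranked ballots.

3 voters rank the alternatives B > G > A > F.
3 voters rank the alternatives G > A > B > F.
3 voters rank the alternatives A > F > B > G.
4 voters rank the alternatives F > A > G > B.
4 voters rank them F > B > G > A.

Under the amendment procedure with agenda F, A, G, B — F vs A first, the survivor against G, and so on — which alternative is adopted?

B

Round 1: F vs A — 8–9, A advances.
Round 2: A vs G — 7–10, G advances.
Round 3: G vs B — 7–10, B advances.
The agenda winner is B.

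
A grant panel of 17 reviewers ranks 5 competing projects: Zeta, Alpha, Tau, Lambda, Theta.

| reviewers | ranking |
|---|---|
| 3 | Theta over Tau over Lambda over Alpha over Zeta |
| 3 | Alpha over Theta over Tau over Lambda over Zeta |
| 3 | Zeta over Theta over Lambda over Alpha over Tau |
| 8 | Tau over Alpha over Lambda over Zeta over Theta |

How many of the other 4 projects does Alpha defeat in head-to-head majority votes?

Alpha against each rival (17 reviewers):
Alpha vs Zeta: Alpha, 14–3.
Alpha vs Tau: Tau wins 11–6.
Alpha vs Lambda: 3+8 = 11 for Alpha, 6 for Lambda — Alpha by 11–6.
Alpha–Theta: Alpha 11–6.
Alpha beats Zeta, Lambda, Theta; loses to Tau — 3 pairwise wins.

3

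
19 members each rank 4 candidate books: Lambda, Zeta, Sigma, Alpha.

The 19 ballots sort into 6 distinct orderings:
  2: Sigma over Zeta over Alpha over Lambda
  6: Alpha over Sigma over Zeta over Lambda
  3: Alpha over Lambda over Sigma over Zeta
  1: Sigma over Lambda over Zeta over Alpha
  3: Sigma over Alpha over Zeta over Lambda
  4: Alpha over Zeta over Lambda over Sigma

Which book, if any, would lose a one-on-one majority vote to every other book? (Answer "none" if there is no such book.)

Lambda

Head-to-head results (19 members):
Lambda vs Zeta: Zeta wins 15–4.
Lambda–Sigma: Sigma 12–7.
Lambda vs Alpha: 1 to 18, Alpha.
Zeta–Sigma: Sigma 15–4.
Zeta vs Alpha: Alpha, 16–3.
Sigma vs Alpha: Sigma is ranked higher on 2+1+3 = 6 ballots, Alpha on 13. Alpha wins 13–6.
Lambda loses to every other book — it is the Condorcet loser.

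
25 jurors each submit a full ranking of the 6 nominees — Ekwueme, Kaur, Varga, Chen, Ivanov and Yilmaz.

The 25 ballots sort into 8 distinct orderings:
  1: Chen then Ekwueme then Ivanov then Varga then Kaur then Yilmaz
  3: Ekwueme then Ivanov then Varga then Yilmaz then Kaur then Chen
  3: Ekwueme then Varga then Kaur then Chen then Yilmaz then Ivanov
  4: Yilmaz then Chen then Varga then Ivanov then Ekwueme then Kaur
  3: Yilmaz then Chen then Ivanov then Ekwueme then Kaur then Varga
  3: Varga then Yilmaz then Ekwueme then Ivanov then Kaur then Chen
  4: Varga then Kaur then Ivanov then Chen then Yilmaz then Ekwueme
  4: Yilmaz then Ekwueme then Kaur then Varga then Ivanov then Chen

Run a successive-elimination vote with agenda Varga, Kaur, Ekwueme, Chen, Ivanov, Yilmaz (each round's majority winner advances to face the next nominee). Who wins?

Round 1: Varga vs Kaur — 18–7, Varga advances.
Round 2: Varga vs Ekwueme — 11–14, Ekwueme advances.
Round 3: Ekwueme vs Chen — 13–12, Ekwueme advances.
Round 4: Ekwueme vs Ivanov — 14–11, Ekwueme advances.
Round 5: Ekwueme vs Yilmaz — 7–18, Yilmaz advances.
The agenda winner is Yilmaz.

Yilmaz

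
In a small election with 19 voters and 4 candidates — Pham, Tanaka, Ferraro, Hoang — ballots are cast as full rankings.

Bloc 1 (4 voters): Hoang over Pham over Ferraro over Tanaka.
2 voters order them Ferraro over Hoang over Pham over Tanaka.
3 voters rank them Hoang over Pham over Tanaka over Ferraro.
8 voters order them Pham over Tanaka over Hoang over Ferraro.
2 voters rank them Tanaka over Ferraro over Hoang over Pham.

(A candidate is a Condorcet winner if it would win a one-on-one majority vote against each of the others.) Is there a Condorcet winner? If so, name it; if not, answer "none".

none

Pairwise majorities:
Pham–Tanaka: Pham 17–2.
Pham vs Ferraro: Pham wins 15–4.
Pham vs Hoang: Hoang, 11–8.
Tanaka–Ferraro: Tanaka 13–6.
Tanaka vs Hoang: Tanaka wins 10–9.
Ferraro vs Hoang: Hoang wins 15–4.
Each candidate drops at least one matchup (Pham loses to Hoang; Tanaka loses to Pham; Ferraro loses to Pham; Hoang loses to Tanaka); the cycle Pham beats Tanaka beats Hoang beats Pham rules out a Condorcet winner.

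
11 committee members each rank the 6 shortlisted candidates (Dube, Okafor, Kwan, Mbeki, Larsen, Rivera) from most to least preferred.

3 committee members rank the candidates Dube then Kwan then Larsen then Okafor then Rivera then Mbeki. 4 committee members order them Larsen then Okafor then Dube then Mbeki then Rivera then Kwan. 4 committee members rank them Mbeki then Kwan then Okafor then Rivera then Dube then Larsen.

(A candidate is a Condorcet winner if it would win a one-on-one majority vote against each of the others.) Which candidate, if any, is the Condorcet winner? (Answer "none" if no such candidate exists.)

none

Head-to-head results (11 committee members):
Dube vs Okafor: Okafor, 8–3.
Dube–Kwan: Dube 7–4.
Dube–Mbeki: Dube 7–4.
Dube–Larsen: Dube 7–4.
Dube–Rivera: Dube 7–4.
Okafor vs Kwan: Kwan wins 7–4.
Okafor vs Mbeki: Okafor, 7–4.
Okafor–Larsen: Larsen 7–4.
Okafor vs Rivera: Okafor, 11–0.
Kwan–Mbeki: Mbeki 8–3.
Kwan vs Larsen: Kwan, 7–4.
Kwan–Rivera: Kwan 7–4.
Mbeki vs Larsen: Larsen wins 7–4.
Mbeki vs Rivera: Mbeki wins 8–3.
Larsen vs Rivera: Larsen, 7–4.
Each candidate drops at least one matchup (Dube loses to Okafor; Okafor loses to Kwan; Kwan loses to Dube; Mbeki loses to Dube; Larsen loses to Dube; Rivera loses to Dube); the cycle Dube > Kwan > Okafor > Dube rules out a Condorcet winner.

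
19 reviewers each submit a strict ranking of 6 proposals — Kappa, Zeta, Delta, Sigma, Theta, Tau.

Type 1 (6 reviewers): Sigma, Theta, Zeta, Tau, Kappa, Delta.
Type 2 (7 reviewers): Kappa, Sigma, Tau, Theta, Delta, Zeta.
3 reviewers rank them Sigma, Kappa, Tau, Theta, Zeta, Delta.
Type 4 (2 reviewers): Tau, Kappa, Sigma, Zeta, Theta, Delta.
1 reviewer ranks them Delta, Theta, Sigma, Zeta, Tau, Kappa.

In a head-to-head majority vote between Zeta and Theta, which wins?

Ballots ranking Zeta above Theta: 2.
Ballots ranking Theta above Zeta: 19 − 2 = 17.
Theta wins the head-to-head 17–2.

Theta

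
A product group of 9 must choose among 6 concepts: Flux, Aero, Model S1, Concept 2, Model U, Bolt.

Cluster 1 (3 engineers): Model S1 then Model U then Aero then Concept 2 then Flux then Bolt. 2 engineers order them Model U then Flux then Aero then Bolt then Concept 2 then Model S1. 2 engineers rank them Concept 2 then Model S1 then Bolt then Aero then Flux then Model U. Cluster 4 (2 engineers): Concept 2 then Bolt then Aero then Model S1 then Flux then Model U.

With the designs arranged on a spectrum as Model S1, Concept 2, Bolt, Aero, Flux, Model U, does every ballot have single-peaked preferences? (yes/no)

no

Axis positions: Model S1=1, Concept 2=2, Bolt=3, Aero=4, Flux=5, Model U=6.
Cluster 1: ranking walks positions 1-6-4-2-5-3; Model U is ranked above Concept 2 even though Concept 2 lies between Model U and the peak Model S1 on the axis — preferences dip and rise again. Not single-peaked.
Cluster 2 (peak Model U at position 6): ranking walks positions 6-5-4-3-2-1, expanding outward from the peak — single-peaked.
Cluster 3 (peak Concept 2 at position 2): ranking walks positions 2-1-3-4-5-6, expanding outward from the peak — single-peaked.
Cluster 4 (peak Concept 2 at position 2): ranking walks positions 2-3-4-1-5-6, expanding outward from the peak — single-peaked.
Cluster 1 violates single-peakedness, so the profile is not single-peaked on this axis.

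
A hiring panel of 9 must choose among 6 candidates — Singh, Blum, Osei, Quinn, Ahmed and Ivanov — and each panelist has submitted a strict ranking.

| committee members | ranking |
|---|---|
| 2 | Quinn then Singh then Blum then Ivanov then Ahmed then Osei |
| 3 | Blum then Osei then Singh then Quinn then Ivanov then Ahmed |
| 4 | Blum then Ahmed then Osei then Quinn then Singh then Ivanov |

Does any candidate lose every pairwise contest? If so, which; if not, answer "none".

Pairwise majorities:
Singh vs Blum: Singh preferred on 2 ballots; Blum wins 7–2.
Singh vs Osei: 2 to 7, Osei.
Singh vs Quinn: 3 to 6, Quinn.
Singh vs Ahmed: Singh preferred on 2+3 = 5 ballots; Singh wins 5–4.
Singh–Ivanov: Singh 9–0.
Blum–Osei: Blum 9–0.
Blum vs Quinn: Blum, 7–2.
Blum–Ahmed: Blum 9–0.
Blum vs Ivanov: 2+3+4 = 9 for Blum, 0 for Ivanov — Blum by 9–0.
Osei–Quinn: Osei 7–2.
Osei vs Ahmed: 3 to 6, Ahmed.
Osei vs Ivanov: Osei is ranked higher on 3+4 = 7 ballots, Ivanov on 2. Osei wins 7–2.
Quinn vs Ahmed: Quinn wins 5–4.
Quinn vs Ivanov: Quinn, 9–0.
Ahmed vs Ivanov: Ivanov wins 5–4.
No candidate is winless: Singh beats Ahmed; Blum beats Singh; Osei beats Singh; Quinn beats Singh; Ahmed beats Osei; Ivanov beats Ahmed. There is no Condorcet loser.

none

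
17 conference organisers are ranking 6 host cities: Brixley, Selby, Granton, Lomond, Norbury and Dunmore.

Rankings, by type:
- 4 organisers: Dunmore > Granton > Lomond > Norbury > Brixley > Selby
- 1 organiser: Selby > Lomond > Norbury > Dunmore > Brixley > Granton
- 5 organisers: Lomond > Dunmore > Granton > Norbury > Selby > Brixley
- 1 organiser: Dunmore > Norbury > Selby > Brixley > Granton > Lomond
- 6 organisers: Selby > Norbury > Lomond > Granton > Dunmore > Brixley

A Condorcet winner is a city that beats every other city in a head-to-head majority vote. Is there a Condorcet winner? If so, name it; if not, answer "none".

Lomond

Pairwise majorities:
Brixley–Selby: Selby 13–4.
Brixley–Granton: Granton 15–2.
Brixley–Lomond: Lomond 16–1.
Brixley vs Norbury: Norbury wins 17–0.
Brixley–Dunmore: Dunmore 17–0.
Selby vs Granton: Granton wins 9–8.
Selby vs Lomond: Lomond wins 9–8.
Selby vs Norbury: Norbury wins 10–7.
Selby vs Dunmore: Dunmore, 10–7.
Granton vs Lomond: Lomond wins 12–5.
Granton–Norbury: Granton 9–8.
Granton vs Dunmore: Dunmore, 11–6.
Lomond vs Norbury: Lomond wins 10–7.
Lomond vs Dunmore: Lomond wins 12–5.
Norbury vs Dunmore: Dunmore wins 10–7.
Lomond beats each of Brixley, Selby, Granton, Norbury, Dunmore — Lomond is the Condorcet winner.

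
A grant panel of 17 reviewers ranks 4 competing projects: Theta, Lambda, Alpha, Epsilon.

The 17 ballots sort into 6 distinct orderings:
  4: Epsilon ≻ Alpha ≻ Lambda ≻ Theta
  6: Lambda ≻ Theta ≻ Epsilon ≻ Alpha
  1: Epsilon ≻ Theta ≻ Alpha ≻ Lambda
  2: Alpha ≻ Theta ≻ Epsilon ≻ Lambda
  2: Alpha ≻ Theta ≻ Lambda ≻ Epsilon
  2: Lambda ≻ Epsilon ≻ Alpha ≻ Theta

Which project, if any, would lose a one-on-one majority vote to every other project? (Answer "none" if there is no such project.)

Head-to-head results (17 reviewers):
Theta–Lambda: Lambda 12–5.
Theta–Alpha: Alpha 10–7.
Theta vs Epsilon: Theta, 10–7.
Lambda vs Alpha: Alpha wins 9–8.
Lambda vs Epsilon: Lambda preferred on 6+2+2 = 10 ballots; Lambda wins 10–7.
Alpha vs Epsilon: Alpha preferred on 2+2 = 4 ballots; Epsilon wins 13–4.
No project is winless: Theta beats Epsilon; Lambda beats Theta; Alpha beats Theta; Epsilon beats Alpha. There is no Condorcet loser.

none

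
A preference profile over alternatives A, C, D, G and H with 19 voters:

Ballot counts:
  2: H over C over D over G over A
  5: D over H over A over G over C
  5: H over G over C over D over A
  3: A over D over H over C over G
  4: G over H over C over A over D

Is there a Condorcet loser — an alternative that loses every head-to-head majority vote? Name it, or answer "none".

Pairwise majorities:
A vs C: 5+3 = 8 for A, 11 for C — C by 11–8.
A vs D: A is ranked higher on 3+4 = 7 ballots, D on 12. D wins 12–7.
A vs G: A preferred on 5+3 = 8 ballots; G wins 11–8.
A vs H: A is ranked higher on 3 ballots, H on 16. H wins 16–3.
C vs D: C, 11–8.
C vs G: 2+3 = 5 for C, 14 for G — G by 14–5.
C vs H: 0 to 19, H.
D vs G: D wins 10–9.
D vs H: H, 11–8.
G vs H: G is ranked higher on 4 ballots, H on 15. H wins 15–4.
A loses to every other alternative — it is the Condorcet loser.

A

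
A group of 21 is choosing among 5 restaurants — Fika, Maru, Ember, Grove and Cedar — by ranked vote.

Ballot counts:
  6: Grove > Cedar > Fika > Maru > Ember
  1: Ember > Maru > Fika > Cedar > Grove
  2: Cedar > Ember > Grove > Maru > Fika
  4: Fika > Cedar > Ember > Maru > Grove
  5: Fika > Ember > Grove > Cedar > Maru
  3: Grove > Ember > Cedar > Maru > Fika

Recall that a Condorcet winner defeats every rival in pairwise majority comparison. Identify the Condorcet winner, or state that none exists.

Head-to-head results (21 friends):
Fika vs Maru: Fika, 15–6.
Fika vs Ember: Fika wins 15–6.
Fika–Grove: Grove 11–10.
Fika vs Cedar: Cedar, 11–10.
Maru vs Ember: Ember wins 15–6.
Maru vs Grove: Grove wins 16–5.
Maru vs Cedar: Cedar, 20–1.
Ember–Grove: Ember 12–9.
Ember–Cedar: Cedar 12–9.
Grove vs Cedar: Grove wins 14–7.
Every restaurant loses at least once (Fika loses to Grove; Maru loses to Fika; Ember loses to Fika; Grove loses to Ember; Cedar loses to Grove). The majority relation contains the cycle Fika > Ember > Grove > Fika, so there is no Condorcet winner.

none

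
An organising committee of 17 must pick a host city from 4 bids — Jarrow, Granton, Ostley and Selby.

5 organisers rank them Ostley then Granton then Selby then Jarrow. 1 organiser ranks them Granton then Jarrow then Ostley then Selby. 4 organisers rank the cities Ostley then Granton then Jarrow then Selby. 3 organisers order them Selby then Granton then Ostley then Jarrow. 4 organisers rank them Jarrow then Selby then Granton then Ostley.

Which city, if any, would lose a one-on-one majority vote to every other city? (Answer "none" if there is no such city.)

Pairwise majorities:
Jarrow vs Granton: 4 to 13, Granton.
Jarrow vs Ostley: Ostley, 12–5.
Jarrow vs Selby: Jarrow is ranked higher on 1+4+4 = 9 ballots, Selby on 8. Jarrow wins 9–8.
Granton vs Ostley: 8 to 9, Ostley.
Granton vs Selby: Granton wins 10–7.
Ostley vs Selby: 5+1+4 = 10 for Ostley, 7 for Selby — Ostley by 10–7.
Selby loses to every other city — it is the Condorcet loser.

Selby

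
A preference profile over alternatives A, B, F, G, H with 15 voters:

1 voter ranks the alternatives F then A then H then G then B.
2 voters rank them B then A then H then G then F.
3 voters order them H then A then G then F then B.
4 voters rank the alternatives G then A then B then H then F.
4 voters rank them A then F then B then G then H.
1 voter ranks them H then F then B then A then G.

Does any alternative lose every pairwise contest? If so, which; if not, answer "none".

Head-to-head results (15 voters):
A vs B: A, 12–3.
A vs F: A wins 13–2.
A vs G: A preferred on 1+2+3+4+1 = 11 ballots; A wins 11–4.
A vs H: A is ranked higher on 1+2+4+4 = 11 ballots, H on 4. A wins 11–4.
B vs F: 6 to 9, F.
B vs G: B preferred on 2+4+1 = 7 ballots; G wins 8–7.
B vs H: B, 10–5.
F vs G: G, 9–6.
F vs H: H wins 10–5.
G vs H: G wins 8–7.
No alternative is winless: A beats B; B beats H; F beats B; G beats B; H beats F. There is no Condorcet loser.

none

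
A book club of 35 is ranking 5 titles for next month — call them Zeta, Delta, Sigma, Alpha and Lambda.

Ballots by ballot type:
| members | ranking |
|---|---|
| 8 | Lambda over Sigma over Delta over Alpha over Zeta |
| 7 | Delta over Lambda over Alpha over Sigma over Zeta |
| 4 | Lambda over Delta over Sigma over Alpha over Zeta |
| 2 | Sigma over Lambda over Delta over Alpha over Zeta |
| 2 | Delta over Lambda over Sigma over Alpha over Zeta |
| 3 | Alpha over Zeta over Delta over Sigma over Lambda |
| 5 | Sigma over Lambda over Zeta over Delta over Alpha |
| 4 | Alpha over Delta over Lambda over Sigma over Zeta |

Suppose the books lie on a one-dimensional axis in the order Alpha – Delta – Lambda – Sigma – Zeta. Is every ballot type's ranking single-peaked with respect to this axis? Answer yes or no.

Axis positions: Alpha=1, Delta=2, Lambda=3, Sigma=4, Zeta=5.
Ballot type 1 (peak Lambda at position 3): ranking walks positions 3-4-2-1-5, expanding outward from the peak — single-peaked.
Ballot type 2 (peak Delta at position 2): ranking walks positions 2-3-1-4-5, expanding outward from the peak — single-peaked.
Ballot type 3 (peak Lambda at position 3): ranking walks positions 3-2-4-1-5, expanding outward from the peak — single-peaked.
Ballot type 4 (peak Sigma at position 4): ranking walks positions 4-3-2-1-5, expanding outward from the peak — single-peaked.
Ballot type 5 (peak Delta at position 2): ranking walks positions 2-3-4-1-5, expanding outward from the peak — single-peaked.
Ballot type 6: ranking walks positions 1-5-2-4-3; Zeta is ranked above Delta even though Delta lies between Zeta and the peak Alpha on the axis — preferences dip and rise again. Not single-peaked.
Ballot type 7 (peak Sigma at position 4): ranking walks positions 4-3-5-2-1, expanding outward from the peak — single-peaked.
Ballot type 8 (peak Alpha at position 1): ranking walks positions 1-2-3-4-5, expanding outward from the peak — single-peaked.
Ballot type 6 violates single-peakedness, so the profile is not single-peaked on this axis.

no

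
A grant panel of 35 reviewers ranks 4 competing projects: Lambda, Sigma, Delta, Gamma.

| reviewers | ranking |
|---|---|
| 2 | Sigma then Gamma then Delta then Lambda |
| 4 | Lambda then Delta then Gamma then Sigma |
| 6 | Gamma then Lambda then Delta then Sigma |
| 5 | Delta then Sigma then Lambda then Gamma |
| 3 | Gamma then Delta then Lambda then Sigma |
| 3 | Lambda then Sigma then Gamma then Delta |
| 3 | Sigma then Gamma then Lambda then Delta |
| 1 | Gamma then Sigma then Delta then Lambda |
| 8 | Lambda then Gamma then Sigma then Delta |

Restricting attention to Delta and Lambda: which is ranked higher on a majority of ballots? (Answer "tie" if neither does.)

Lambda

Ballots ranking Delta above Lambda: 2 + 5 + 3 + 1 = 11.
Ballots ranking Lambda above Delta: 35 − 11 = 24.
Lambda wins the head-to-head 24–11.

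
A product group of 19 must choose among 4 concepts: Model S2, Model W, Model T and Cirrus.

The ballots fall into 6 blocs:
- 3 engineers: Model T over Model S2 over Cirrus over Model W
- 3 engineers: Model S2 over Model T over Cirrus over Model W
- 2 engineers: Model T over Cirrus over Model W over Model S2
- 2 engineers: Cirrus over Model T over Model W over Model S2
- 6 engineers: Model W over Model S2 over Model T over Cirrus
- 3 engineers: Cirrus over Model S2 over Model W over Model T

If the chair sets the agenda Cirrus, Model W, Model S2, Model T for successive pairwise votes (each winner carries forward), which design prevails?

Model S2

Round 1: Cirrus vs Model W — 13–6, Cirrus advances.
Round 2: Cirrus vs Model S2 — 7–12, Model S2 advances.
Round 3: Model S2 vs Model T — 12–7, Model S2 advances.
The agenda winner is Model S2.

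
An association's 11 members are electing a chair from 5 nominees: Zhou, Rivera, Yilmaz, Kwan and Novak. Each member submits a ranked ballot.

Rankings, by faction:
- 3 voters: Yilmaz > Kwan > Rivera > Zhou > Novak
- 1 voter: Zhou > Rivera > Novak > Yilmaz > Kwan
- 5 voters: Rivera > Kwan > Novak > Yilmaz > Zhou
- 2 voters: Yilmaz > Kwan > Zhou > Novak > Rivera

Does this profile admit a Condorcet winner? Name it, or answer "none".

Rivera

Pairwise majorities:
Zhou vs Rivera: 1+2 = 3 for Zhou, 8 for Rivera — Rivera by 8–3.
Zhou vs Yilmaz: 1 for Zhou, 10 for Yilmaz — Yilmaz by 10–1.
Zhou vs Kwan: 1 for Zhou, 10 for Kwan — Kwan by 10–1.
Zhou vs Novak: Zhou is ranked higher on 3+1+2 = 6 ballots, Novak on 5. Zhou wins 6–5.
Rivera vs Yilmaz: 1+5 = 6 for Rivera, 5 for Yilmaz — Rivera by 6–5.
Rivera vs Kwan: 1+5 = 6 for Rivera, 5 for Kwan — Rivera by 6–5.
Rivera vs Novak: 9 to 2, Rivera.
Yilmaz vs Kwan: Yilmaz preferred on 3+1+2 = 6 ballots; Yilmaz wins 6–5.
Yilmaz vs Novak: 5 to 6, Novak.
Kwan vs Novak: Kwan preferred on 3+5+2 = 10 ballots; Kwan wins 10–1.
Rivera wins every pairwise contest, so Rivera is the Condorcet winner.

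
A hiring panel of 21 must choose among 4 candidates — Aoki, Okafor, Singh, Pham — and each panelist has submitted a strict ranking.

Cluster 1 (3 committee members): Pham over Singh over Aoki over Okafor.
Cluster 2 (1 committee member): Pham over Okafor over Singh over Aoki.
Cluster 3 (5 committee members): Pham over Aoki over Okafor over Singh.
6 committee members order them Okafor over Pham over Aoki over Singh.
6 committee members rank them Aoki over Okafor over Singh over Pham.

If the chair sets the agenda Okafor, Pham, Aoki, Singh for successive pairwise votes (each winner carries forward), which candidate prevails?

Round 1: Okafor vs Pham — 12–9, Okafor advances.
Round 2: Okafor vs Aoki — 7–14, Aoki advances.
Round 3: Aoki vs Singh — 17–4, Aoki advances.
Aoki survives the agenda.

Aoki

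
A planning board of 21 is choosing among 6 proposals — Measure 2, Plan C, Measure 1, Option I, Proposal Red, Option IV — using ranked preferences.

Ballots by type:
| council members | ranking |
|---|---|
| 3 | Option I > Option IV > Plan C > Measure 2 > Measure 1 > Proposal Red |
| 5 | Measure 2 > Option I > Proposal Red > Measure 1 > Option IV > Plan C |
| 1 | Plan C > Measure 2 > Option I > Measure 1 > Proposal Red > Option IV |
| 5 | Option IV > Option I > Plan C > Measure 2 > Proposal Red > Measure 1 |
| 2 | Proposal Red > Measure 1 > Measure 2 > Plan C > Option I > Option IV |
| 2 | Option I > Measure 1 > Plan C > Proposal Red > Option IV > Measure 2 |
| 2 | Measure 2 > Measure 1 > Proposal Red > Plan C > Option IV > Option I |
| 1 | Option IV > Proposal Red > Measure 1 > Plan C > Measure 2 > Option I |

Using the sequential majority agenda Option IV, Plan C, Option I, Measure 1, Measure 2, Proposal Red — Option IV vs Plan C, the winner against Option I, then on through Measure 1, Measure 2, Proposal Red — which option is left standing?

Measure 2

Round 1: Option IV vs Plan C — 14–7, Option IV advances.
Round 2: Option IV vs Option I — 8–13, Option I advances.
Round 3: Option I vs Measure 1 — 16–5, Option I advances.
Round 4: Option I vs Measure 2 — 10–11, Measure 2 advances.
Round 5: Measure 2 vs Proposal Red — 16–5, Measure 2 advances.
Measure 2 survives the agenda.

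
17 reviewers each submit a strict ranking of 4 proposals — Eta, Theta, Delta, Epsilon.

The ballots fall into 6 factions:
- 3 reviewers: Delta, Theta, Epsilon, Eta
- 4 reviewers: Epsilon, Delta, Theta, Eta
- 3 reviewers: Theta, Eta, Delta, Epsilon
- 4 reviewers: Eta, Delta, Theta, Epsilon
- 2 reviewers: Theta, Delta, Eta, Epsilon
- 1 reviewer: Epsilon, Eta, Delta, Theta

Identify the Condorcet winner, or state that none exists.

Check each pair by majority over 17 ballots:
Eta–Theta: Theta 12–5.
Eta–Delta: Delta 9–8.
Eta vs Epsilon: Eta wins 9–8.
Theta–Delta: Delta 12–5.
Theta vs Epsilon: Theta, 12–5.
Delta vs Epsilon: Delta wins 12–5.
Delta defeats every rival head-to-head and is the Condorcet winner.

Delta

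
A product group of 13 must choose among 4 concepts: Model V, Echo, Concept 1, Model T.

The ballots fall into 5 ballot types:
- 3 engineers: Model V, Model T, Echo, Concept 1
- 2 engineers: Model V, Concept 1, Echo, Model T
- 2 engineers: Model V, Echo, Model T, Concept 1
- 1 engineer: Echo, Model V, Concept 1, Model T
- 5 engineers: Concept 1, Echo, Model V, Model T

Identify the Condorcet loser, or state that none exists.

Model T

Head-to-head results (13 engineers):
Model V–Echo: Model V 7–6.
Model V vs Concept 1: Model V is ranked higher on 3+2+2+1 = 8 ballots, Concept 1 on 5. Model V wins 8–5.
Model V vs Model T: 3+2+2+1+5 = 13 for Model V, 0 for Model T — Model V by 13–0.
Echo–Concept 1: Concept 1 7–6.
Echo vs Model T: Echo wins 10–3.
Concept 1 vs Model T: Concept 1, 8–5.
Model T is beaten in every head-to-head and is the Condorcet loser.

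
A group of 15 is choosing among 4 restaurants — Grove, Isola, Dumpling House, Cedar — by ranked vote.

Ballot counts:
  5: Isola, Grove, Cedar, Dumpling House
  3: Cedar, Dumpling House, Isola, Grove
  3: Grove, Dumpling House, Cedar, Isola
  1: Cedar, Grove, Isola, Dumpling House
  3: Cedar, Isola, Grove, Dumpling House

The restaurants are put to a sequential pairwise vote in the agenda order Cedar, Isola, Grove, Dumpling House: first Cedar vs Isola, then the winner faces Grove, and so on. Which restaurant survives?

Round 1: Cedar vs Isola — 10–5, Cedar advances.
Round 2: Cedar vs Grove — 7–8, Grove advances.
Round 3: Grove vs Dumpling House — 12–3, Grove advances.
Grove survives the agenda.

Grove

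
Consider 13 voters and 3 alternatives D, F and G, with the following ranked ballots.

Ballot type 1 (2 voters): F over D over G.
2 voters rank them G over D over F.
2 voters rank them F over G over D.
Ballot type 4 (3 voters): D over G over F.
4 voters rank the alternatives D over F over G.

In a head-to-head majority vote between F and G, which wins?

F

Ballots ranking F above G: 2 + 2 + 4 = 8.
Ballots ranking G above F: 13 − 8 = 5.
F wins the head-to-head 8–5.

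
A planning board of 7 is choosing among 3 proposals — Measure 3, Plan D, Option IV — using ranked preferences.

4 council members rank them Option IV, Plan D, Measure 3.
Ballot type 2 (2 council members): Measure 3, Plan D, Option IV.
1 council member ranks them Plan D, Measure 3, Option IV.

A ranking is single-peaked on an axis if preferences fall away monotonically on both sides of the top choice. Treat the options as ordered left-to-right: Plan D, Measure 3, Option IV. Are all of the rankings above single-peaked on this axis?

no

Axis positions: Plan D=1, Measure 3=2, Option IV=3.
Ballot type 1: ranking walks positions 3-1-2; Plan D is ranked above Measure 3 even though Measure 3 lies between Plan D and the peak Option IV on the axis — preferences dip and rise again. Not single-peaked.
Ballot type 2 (peak Measure 3 at position 2): ranking walks positions 2-1-3, expanding outward from the peak — single-peaked.
Ballot type 3 (peak Plan D at position 1): ranking walks positions 1-2-3, expanding outward from the peak — single-peaked.
Ballot type 1 violates single-peakedness, so the profile is not single-peaked on this axis.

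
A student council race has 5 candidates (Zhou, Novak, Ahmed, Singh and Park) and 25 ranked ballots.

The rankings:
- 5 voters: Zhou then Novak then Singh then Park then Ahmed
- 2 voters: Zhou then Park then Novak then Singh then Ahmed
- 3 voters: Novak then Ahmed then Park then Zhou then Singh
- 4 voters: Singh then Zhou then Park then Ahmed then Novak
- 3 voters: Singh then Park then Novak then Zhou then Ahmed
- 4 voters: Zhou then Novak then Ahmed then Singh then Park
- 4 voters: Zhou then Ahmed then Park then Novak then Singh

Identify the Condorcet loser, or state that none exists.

Ahmed

Pairwise majorities:
Zhou vs Novak: Zhou, 19–6.
Zhou vs Ahmed: 5+2+4+3+4+4 = 22 for Zhou, 3 for Ahmed — Zhou by 22–3.
Zhou–Singh: Zhou 18–7.
Zhou–Park: Zhou 19–6.
Novak–Ahmed: Novak 17–8.
Novak vs Singh: 18 to 7, Novak.
Novak vs Park: Park, 13–12.
Ahmed vs Singh: Singh, 14–11.
Ahmed vs Park: 11 to 14, Park.
Singh vs Park: Singh, 16–9.
Ahmed loses to every other candidate — it is the Condorcet loser.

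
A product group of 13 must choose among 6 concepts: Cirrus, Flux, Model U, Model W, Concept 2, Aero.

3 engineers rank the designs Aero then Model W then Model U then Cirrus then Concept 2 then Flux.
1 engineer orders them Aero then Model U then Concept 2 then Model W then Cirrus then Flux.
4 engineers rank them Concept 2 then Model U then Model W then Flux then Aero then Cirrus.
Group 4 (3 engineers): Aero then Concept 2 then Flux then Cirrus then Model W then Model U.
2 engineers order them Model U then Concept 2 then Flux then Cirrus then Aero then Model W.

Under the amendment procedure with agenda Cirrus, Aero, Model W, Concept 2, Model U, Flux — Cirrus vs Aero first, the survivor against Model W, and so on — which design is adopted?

Aero

Round 1: Cirrus vs Aero — 2–11, Aero advances.
Round 2: Aero vs Model W — 9–4, Aero advances.
Round 3: Aero vs Concept 2 — 7–6, Aero advances.
Round 4: Aero vs Model U — 7–6, Aero advances.
Round 5: Aero vs Flux — 7–6, Aero advances.
The agenda winner is Aero.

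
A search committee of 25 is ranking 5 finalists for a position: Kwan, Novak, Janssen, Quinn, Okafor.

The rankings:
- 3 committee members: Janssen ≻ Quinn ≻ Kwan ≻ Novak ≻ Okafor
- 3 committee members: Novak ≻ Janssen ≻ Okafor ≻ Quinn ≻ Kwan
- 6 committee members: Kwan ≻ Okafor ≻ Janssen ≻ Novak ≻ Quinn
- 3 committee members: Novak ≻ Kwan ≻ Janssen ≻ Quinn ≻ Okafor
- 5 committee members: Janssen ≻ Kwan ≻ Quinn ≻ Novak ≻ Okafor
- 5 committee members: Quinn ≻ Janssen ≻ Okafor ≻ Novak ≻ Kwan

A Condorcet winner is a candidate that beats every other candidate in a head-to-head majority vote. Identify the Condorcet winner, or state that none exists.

Janssen

Check each pair by majority over 25 ballots:
Kwan vs Novak: 14 to 11, Kwan.
Kwan vs Janssen: Kwan preferred on 6+3 = 9 ballots; Janssen wins 16–9.
Kwan vs Quinn: Kwan is ranked higher on 6+3+5 = 14 ballots, Quinn on 11. Kwan wins 14–11.
Kwan vs Okafor: Kwan preferred on 3+6+3+5 = 17 ballots; Kwan wins 17–8.
Novak vs Janssen: Novak preferred on 3+3 = 6 ballots; Janssen wins 19–6.
Novak vs Quinn: Novak preferred on 3+6+3 = 12 ballots; Quinn wins 13–12.
Novak vs Okafor: 3+3+3+5 = 14 for Novak, 11 for Okafor — Novak by 14–11.
Janssen vs Quinn: 3+3+6+3+5 = 20 for Janssen, 5 for Quinn — Janssen by 20–5.
Janssen vs Okafor: Janssen is ranked higher on 3+3+3+5+5 = 19 ballots, Okafor on 6. Janssen wins 19–6.
Quinn vs Okafor: Quinn preferred on 3+3+5+5 = 16 ballots; Quinn wins 16–9.
Janssen defeats every rival head-to-head and is the Condorcet winner.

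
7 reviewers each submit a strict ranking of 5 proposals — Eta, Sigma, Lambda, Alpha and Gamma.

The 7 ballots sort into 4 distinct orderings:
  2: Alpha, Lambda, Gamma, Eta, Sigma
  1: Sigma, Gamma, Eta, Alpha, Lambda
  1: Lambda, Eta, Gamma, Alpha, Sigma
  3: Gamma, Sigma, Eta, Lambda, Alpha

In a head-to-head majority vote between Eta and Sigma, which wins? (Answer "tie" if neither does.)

Ballots ranking Eta above Sigma: 2 + 1 = 3.
Ballots ranking Sigma above Eta: 7 − 3 = 4.
Sigma wins the head-to-head 4–3.

Sigma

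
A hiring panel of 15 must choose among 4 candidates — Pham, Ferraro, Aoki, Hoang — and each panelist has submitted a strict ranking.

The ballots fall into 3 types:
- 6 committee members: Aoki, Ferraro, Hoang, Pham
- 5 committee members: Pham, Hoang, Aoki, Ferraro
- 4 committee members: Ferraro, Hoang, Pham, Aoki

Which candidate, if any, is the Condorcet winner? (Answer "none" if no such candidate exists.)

none

Check each pair by majority over 15 ballots:
Pham vs Ferraro: Ferraro wins 10–5.
Pham vs Aoki: Pham wins 9–6.
Pham vs Hoang: Hoang, 10–5.
Ferraro vs Aoki: Aoki, 11–4.
Ferraro vs Hoang: Ferraro wins 10–5.
Aoki vs Hoang: Hoang, 9–6.
Every candidate loses at least once (Pham loses to Ferraro; Ferraro loses to Aoki; Aoki loses to Pham; Hoang loses to Ferraro). The majority relation contains the cycle Pham > Aoki > Ferraro > Pham, so there is no Condorcet winner.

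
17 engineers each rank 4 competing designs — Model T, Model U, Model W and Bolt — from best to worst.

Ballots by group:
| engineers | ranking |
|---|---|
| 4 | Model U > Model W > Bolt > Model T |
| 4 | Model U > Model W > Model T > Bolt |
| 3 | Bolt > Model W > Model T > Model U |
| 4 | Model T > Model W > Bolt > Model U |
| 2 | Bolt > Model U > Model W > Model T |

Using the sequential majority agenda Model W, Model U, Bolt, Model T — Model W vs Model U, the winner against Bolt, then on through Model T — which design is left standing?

Round 1: Model W vs Model U — 7–10, Model U advances.
Round 2: Model U vs Bolt — 8–9, Bolt advances.
Round 3: Bolt vs Model T — 9–8, Bolt advances.
Bolt survives the agenda.

Bolt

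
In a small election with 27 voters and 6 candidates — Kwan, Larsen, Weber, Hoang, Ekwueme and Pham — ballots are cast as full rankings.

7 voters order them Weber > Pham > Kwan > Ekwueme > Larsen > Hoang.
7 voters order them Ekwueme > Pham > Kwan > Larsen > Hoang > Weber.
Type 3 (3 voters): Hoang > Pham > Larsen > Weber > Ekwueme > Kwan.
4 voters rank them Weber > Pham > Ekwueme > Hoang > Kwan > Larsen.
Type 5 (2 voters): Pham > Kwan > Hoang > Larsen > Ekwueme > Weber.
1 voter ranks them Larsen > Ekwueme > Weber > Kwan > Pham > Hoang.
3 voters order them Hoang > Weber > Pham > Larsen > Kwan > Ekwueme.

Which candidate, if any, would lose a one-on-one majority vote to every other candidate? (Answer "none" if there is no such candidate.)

Pairwise majorities:
Kwan vs Larsen: Kwan wins 20–7.
Kwan–Weber: Weber 18–9.
Kwan vs Hoang: 7+7+2+1 = 17 for Kwan, 10 for Hoang — Kwan by 17–10.
Kwan vs Ekwueme: 7+2+3 = 12 for Kwan, 15 for Ekwueme — Ekwueme by 15–12.
Kwan vs Pham: Pham, 26–1.
Larsen vs Weber: Larsen is ranked higher on 7+3+2+1 = 13 ballots, Weber on 14. Weber wins 14–13.
Larsen vs Hoang: Larsen wins 15–12.
Larsen vs Ekwueme: Ekwueme wins 18–9.
Larsen vs Pham: Pham wins 26–1.
Weber vs Hoang: Hoang wins 15–12.
Weber vs Ekwueme: Weber, 17–10.
Weber vs Pham: Weber is ranked higher on 7+4+1+3 = 15 ballots, Pham on 12. Weber wins 15–12.
Hoang vs Ekwueme: Ekwueme, 19–8.
Hoang vs Pham: Hoang preferred on 3+3 = 6 ballots; Pham wins 21–6.
Ekwueme vs Pham: 8 to 19, Pham.
Each candidate has at least one pairwise win (Kwan beats Larsen; Larsen beats Hoang; Weber beats Kwan; Hoang beats Weber; Ekwueme beats Kwan; Pham beats Kwan) — no Condorcet loser.

none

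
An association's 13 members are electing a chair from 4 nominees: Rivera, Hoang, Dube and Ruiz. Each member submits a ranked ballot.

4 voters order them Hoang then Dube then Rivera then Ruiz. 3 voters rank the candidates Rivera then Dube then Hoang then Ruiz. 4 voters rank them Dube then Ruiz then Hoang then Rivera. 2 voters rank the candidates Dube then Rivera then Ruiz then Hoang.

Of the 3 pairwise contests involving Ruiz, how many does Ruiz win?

Ruiz against each rival (13 voters):
Ruiz vs Rivera: Rivera, 9–4.
Ruiz–Hoang: Hoang 7–6.
Ruiz vs Dube: Ruiz is ranked higher on 0 ballots, Dube on 13. Dube wins 13–0.
Ruiz beats no one; loses to Rivera, Hoang, Dube — 0 pairwise wins.

0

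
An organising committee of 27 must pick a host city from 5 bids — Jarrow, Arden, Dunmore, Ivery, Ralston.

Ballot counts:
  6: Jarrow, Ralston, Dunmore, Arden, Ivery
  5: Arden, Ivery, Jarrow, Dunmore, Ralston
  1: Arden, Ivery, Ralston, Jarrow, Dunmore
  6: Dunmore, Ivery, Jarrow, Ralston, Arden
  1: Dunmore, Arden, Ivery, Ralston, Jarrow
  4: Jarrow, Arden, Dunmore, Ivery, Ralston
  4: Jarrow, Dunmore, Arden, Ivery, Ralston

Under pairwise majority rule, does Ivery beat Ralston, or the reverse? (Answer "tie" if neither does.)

Ballots ranking Ivery above Ralston: 5 + 1 + 6 + 1 + 4 + 4 = 21.
Ballots ranking Ralston above Ivery: 27 − 21 = 6.
Ivery wins the head-to-head 21–6.

Ivery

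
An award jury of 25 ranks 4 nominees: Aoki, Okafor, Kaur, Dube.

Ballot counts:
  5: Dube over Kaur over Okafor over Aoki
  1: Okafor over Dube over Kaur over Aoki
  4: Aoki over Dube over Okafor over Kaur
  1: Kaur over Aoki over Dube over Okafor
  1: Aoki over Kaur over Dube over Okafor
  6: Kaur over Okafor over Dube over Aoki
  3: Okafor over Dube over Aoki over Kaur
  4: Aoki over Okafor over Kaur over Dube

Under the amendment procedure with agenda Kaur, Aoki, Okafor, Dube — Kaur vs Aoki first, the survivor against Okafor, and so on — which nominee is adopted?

Dube

Round 1: Kaur vs Aoki — 13–12, Kaur advances.
Round 2: Kaur vs Okafor — 13–12, Kaur advances.
Round 3: Kaur vs Dube — 12–13, Dube advances.
Dube survives the agenda.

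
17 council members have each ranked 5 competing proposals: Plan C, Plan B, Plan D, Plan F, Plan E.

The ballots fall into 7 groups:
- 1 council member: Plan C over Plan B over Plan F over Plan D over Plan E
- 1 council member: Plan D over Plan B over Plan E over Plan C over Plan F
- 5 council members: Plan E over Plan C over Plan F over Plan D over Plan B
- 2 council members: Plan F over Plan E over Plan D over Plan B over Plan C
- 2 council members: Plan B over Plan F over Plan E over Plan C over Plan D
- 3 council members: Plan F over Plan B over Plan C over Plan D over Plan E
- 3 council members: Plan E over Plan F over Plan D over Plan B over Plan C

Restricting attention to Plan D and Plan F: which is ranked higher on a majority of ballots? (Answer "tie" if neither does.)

Ballots ranking Plan D above Plan F: 1.
Ballots ranking Plan F above Plan D: 17 − 1 = 16.
Plan F wins the head-to-head 16–1.

Plan F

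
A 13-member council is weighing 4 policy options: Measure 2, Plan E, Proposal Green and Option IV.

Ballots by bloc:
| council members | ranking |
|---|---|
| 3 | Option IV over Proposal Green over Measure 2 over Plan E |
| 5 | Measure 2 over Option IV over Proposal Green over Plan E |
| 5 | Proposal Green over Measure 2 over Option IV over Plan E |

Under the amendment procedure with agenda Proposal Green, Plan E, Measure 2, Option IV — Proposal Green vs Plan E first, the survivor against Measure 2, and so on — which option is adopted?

Round 1: Proposal Green vs Plan E — 13–0, Proposal Green advances.
Round 2: Proposal Green vs Measure 2 — 8–5, Proposal Green advances.
Round 3: Proposal Green vs Option IV — 5–8, Option IV advances.
The agenda winner is Option IV.

Option IV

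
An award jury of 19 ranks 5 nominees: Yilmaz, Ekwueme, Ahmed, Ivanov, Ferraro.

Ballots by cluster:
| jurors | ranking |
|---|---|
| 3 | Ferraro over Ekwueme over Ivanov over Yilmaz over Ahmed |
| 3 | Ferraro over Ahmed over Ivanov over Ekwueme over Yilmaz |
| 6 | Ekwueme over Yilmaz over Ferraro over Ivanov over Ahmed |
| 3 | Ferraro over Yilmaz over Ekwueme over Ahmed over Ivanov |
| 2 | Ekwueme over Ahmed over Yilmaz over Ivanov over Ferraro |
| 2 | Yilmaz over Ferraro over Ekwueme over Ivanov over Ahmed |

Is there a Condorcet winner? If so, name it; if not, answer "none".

none

Check each pair by majority over 19 ballots:
Yilmaz vs Ekwueme: Yilmaz preferred on 3+2 = 5 ballots; Ekwueme wins 14–5.
Yilmaz vs Ahmed: 14 to 5, Yilmaz.
Yilmaz vs Ivanov: Yilmaz wins 13–6.
Yilmaz vs Ferraro: 6+2+2 = 10 for Yilmaz, 9 for Ferraro — Yilmaz by 10–9.
Ekwueme vs Ahmed: Ekwueme preferred on 3+6+3+2+2 = 16 ballots; Ekwueme wins 16–3.
Ekwueme vs Ivanov: Ekwueme wins 16–3.
Ekwueme vs Ferraro: Ferraro, 11–8.
Ahmed vs Ivanov: Ahmed is ranked higher on 3+3+2 = 8 ballots, Ivanov on 11. Ivanov wins 11–8.
Ahmed vs Ferraro: Ferraro wins 17–2.
Ivanov vs Ferraro: Ivanov preferred on 2 ballots; Ferraro wins 17–2.
No nominee is unbeaten: Yilmaz loses to Ekwueme; Ekwueme loses to Ferraro; Ahmed loses to Yilmaz; Ivanov loses to Yilmaz; Ferraro loses to Yilmaz. In particular Yilmaz > Ferraro > Ekwueme > Yilmaz is a majority cycle — no Condorcet winner exists.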